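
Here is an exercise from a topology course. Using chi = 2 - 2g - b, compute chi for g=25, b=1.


For a compact orientable surface with genus g and b boundary components: chi = 2 - 2g - b.
chi = 2 - 2*25 - 1 = 2 - 50 - 1 = -49

-49


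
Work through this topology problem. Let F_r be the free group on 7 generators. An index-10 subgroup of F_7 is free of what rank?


Nielsen-Schreier: an index-n subgroup of F_r is free of rank 1 + n(r-1).
Equivalently: chi(cover) = n*chi(base); chi(vee_r S^1) = 1 - 7 = -6.
chi(E) = 10*(-6) = -60; rank = 1 - chi(E) = 1 - (-60) = 61.
rank = 1 + 10*(7-1) = 1 + 60 = 61

61


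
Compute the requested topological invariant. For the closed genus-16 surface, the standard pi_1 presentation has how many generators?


Standard presentation: pi_1(Sigma_g) = <a_1,b_1,...,a_g,b_g | [a_1,b_1]...[a_g,b_g] = 1>.
Number of generators = 2g = 2*16 = 32

32


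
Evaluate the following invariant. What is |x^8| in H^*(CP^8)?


|x| = 2 in H^*(CP^n).
|x^8| = 8 * |x| = 8 * 2 = 16

16


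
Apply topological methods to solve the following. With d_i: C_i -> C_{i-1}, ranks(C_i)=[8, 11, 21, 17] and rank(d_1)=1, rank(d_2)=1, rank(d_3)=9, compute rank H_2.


rank H_k = rank(ker d_k) - rank(im d_{k+1}).
rank(ker d_2) = rank(C_2) - rank(d_2) = 21 - 1 = 20.
rank(im d_{2+1}) = 9.
rank H_2 = 20 - 9 = 11

11


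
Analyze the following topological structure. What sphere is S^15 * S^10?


Join of spheres: S^m * S^n = S^{m+n+1}.
dim = 15 + 10 + 1 = 26

26


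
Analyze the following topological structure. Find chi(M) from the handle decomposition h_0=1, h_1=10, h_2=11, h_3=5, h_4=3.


Handles of index k contribute (-1)^k to chi (same as CW cells).
chi = (1) + (-10) + (11) + (-5) + (3) = 0

0


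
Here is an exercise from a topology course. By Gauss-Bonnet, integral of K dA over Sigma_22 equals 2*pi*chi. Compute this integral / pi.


Gauss-Bonnet: integral K dA = 2*pi*chi(M).
chi(Sigma_22) = 2 - 2*22 = -42.
(integral K dA)/pi = 2*chi = 2*(-42) = -84

-84


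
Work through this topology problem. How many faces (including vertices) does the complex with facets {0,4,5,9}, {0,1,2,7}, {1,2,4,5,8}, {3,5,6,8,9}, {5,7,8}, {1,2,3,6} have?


Each maximal simplex on m vertices has 2^m - 1 nonempty faces.
Take the union (dedupe shared faces).
Total distinct faces = 92

92


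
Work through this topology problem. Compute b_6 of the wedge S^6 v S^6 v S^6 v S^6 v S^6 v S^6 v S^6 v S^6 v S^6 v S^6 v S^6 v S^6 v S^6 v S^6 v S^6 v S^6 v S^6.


For a wedge of spheres, H_k (k>0) is free on one generator per sphere of dimension k.
Spheres of dimension 6: count = 17.
b_6 = 17

17


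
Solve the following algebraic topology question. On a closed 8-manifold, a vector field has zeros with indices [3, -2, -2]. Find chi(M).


Poincare-Hopf: chi(M) = sum of indices of zeros.
chi = (3) + (-2) + (-2) = -1

-1


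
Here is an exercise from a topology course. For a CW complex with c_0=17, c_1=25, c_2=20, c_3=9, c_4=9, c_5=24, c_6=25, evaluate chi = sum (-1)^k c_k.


chi = sum_k (-1)^k c_k.
= (-1)^0*17 + (-1)^1*25 + (-1)^2*20 + (-1)^3*9 + (-1)^4*9 + (-1)^5*24 + (-1)^6*25
= (17) + (-25) + (20) + (-9) + (9) + (-24) + (25)
= 13

13


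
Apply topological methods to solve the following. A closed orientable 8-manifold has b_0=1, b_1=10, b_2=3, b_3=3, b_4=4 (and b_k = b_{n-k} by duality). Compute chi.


By Poincare duality b_k = b_{8-k}, so full Betti numbers: b_0=1, b_1=10, b_2=3, b_3=3, b_4=4, b_5=3, b_6=3, b_7=10, b_8=1.
chi = sum (-1)^k b_k = -14

-14


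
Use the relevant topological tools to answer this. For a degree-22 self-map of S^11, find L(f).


On S^11: L(f) = tr(f_0*) + (-1)^11 tr(f_11*) = 1 + (-1)^11 * deg(f).
L(f) = 1 + (-1)^11 * 22 = 1 + -22 = -21

-21


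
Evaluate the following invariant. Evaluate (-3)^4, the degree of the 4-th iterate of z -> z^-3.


deg(f) = -3. Degree is multiplicative: deg(f^4) = (deg f)^4.
deg(f^4) = (-3)^4 = 81

81


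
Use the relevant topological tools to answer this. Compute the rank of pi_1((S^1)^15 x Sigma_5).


pi_1(A x B) = pi_1(A) x pi_1(B); rank of abelianization = b_1.
b_1(T^15) = 15, b_1(Sigma_5) = 2*5 = 10.
b_1(product) = 15 + 10 = 25

25


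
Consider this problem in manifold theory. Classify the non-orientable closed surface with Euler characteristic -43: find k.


chi = 2 - k for closed non-orientable surfaces with k crosscaps.
-43 = 2 - k
k = 2 - (-43) = 45

45


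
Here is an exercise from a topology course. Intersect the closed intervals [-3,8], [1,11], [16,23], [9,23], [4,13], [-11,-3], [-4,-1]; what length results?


Intersection = [max(a_i), min(b_i)] = [16, -3].
Since 16 > -3, the intersection is empty.
Length = 0

0


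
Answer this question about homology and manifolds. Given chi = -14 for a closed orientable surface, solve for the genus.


chi = 2 - 2g for closed orientable surfaces.
-14 = 2 - 2g
2g = 2 - (-14) = 16
g = 8

8


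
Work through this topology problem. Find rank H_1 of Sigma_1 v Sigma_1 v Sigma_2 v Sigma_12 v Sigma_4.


For a wedge X v Y: reduced H_k(X v Y) = H_k(X) + H_k(Y).
Each Sigma_g contributes b_1 = 2g.
b_1 = 2 + 2 + 4 + 24 + 8 = 40

40


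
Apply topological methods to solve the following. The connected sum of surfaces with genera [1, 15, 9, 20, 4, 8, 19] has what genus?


Genus is additive under connected sum of orientable surfaces.
g = 1 + 15 + 9 + 20 + 4 + 8 + 19 = 76

76


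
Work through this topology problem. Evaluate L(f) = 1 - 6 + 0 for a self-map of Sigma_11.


L(f) = tr(f_0*) - tr(f_1*) + tr(f_2*).
= 1 - (6) + (0)
= -5

-5


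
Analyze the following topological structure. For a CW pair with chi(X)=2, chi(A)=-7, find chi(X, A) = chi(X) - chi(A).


Relative Euler characteristic: chi(X, A) = chi(X) - chi(A).
= 2 - (-7) = 9

9


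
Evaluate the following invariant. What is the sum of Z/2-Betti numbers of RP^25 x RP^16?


dim H^*(RP^n; Z/2) = n+1 (one Z/2 in each degree 0..n).
Total Betti number is multiplicative.
Total = (25+1) * (16+1) = 26 * 17 = 442

442


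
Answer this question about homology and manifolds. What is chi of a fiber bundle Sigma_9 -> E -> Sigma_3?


For a fiber bundle F -> E -> B (with CW structure): chi(E) = chi(B) * chi(F).
chi(Sigma_3) = -4, chi(Sigma_9) = -16.
chi(E) = (-4) * (-16) = 64

64


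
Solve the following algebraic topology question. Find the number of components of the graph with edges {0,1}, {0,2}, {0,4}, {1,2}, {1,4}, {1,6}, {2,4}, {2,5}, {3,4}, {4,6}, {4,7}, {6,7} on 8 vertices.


Run DFS/union-find over 8 vertices.
V = 8, E = 12.
Number of components = 1

1


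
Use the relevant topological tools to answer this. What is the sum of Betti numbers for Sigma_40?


For Sigma_40: b_0 = 1, b_1 = 2g = 80, b_2 = 1.
Total = 1 + 80 + 1 = 82

82


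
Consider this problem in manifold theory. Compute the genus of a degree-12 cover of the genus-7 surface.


For an n-sheeted cover: chi(E) = n * chi(B).
chi(Sigma_7) = 2 - 2*7 = -12.
chi(E) = 12 * (-12) = -144.
genus(E) = (2 - chi(E))/2 = (2 - (-144))/2 = 146/2 = 73

73


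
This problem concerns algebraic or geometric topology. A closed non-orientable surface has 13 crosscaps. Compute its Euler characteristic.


For a non-orientable closed surface with k crosscaps: chi = 2 - k.
Here k = 13.
chi = 2 - 13 = -11

-11


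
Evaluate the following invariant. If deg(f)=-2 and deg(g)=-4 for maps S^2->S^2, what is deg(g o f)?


Degree is multiplicative under composition: deg(g o f) = deg(g) * deg(f).
= -4 * -2 = 8

8


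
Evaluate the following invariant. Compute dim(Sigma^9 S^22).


Each suspension raises dimension by 1: Sigma S^n = S^{n+1}.
Sigma^9 S^22 = S^{22+9} = S^31

31


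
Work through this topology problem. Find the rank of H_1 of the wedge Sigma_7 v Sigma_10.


For a wedge: H_1(A v B) = H_1(A) + H_1(B).
b_1(Sigma_7) = 14, b_1(Sigma_10) = 20.
b_1 = 14 + 20 = 34

34


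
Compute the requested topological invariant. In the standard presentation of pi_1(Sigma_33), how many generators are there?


Standard presentation: pi_1(Sigma_g) = <a_1,b_1,...,a_g,b_g | [a_1,b_1]...[a_g,b_g] = 1>.
Number of generators = 2g = 2*33 = 66

66


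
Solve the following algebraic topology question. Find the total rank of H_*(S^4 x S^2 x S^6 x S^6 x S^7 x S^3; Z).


Total Betti number is multiplicative under products.
Each S^d (d>=1) has total Betti number 2.
There are 6 sphere factors.
Total = 2^6 = 64

64


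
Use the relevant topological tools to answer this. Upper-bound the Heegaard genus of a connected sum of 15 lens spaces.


Heegaard genus satisfies g(A#B) <= g(A) + g(B).
Each lens space has g = 1.
Upper bound: 15 * 1 = 15

15


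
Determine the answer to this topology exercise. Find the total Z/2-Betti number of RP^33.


H^k(RP^33; Z/2) = Z/2 for each 0 <= k <= 33.
Total dimension = 33 + 1 = 34

34


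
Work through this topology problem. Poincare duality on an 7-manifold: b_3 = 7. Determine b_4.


Poincare duality for closed orientable n-manifolds: b_k = b_{n-k}.
Here n = 7, so b_4 = b_3 = 7

7


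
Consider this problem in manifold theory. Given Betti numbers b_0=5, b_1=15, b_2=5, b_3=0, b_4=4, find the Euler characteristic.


chi = sum_k (-1)^k b_k.
= (5) + (-15) + (5) + (0) + (4)
= -1

-1


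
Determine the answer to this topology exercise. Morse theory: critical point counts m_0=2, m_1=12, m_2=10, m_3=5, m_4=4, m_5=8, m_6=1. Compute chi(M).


Morse theory: chi(M) = sum_k (-1)^k m_k where m_k = #(index-k critical points).
= (2) + (-12) + (10) + (-5) + (4) + (-8) + (1) = -8

-8


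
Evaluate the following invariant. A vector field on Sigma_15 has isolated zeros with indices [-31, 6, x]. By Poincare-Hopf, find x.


Poincare-Hopf: sum of indices = chi(M).
chi(Sigma_15) = 2 - 2*15 = -28.
Sum of known indices = -25.
x = chi - (sum known) = -28 - (-25) = -3

-3


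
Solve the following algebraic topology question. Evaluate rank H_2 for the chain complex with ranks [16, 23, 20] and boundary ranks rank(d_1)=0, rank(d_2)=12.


rank H_k = rank(ker d_k) - rank(im d_{k+1}).
rank(ker d_2) = rank(C_2) - rank(d_2) = 20 - 12 = 8.
rank(im d_{2+1}) = 0.
rank H_2 = 8 - 0 = 8

8


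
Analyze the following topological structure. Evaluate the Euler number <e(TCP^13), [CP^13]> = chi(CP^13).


For any closed oriented manifold, <e(TM),[M]> = chi(M).
chi(CP^13) = 13+1 = 14

14


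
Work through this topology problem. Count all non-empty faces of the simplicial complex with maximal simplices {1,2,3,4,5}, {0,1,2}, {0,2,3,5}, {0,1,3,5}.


Each maximal simplex on m vertices has 2^m - 1 nonempty faces.
Take the union (dedupe shared faces).
Total distinct faces = 44

44


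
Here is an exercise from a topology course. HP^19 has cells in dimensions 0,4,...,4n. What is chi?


HP^19 has one cell in each dimension 0, 4, ..., 4*19 (19+1 cells, all even-dim).
chi = 19 + 1 = 20

20


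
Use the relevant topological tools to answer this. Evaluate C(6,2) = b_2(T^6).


By the Kunneth formula, b_k(T^n) = C(n,k).
b_2(T^6) = C(6,2).
C(6,2) = 6!/(2!*4!) = 15

15


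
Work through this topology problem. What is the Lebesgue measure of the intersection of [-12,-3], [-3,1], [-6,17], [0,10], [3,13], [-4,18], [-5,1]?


Intersection = [max(a_i), min(b_i)] = [3, -3].
Since 3 > -3, the intersection is empty.
Length = 0

0


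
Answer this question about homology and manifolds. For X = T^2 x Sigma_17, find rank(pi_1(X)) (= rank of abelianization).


pi_1(A x B) = pi_1(A) x pi_1(B); rank of abelianization = b_1.
b_1(T^2) = 2, b_1(Sigma_17) = 2*17 = 34.
b_1(product) = 2 + 34 = 36

36


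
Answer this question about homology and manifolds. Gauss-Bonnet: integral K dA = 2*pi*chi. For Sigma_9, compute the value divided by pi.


Gauss-Bonnet: integral K dA = 2*pi*chi(M).
chi(Sigma_9) = 2 - 2*9 = -16.
(integral K dA)/pi = 2*chi = 2*(-16) = -32

-32


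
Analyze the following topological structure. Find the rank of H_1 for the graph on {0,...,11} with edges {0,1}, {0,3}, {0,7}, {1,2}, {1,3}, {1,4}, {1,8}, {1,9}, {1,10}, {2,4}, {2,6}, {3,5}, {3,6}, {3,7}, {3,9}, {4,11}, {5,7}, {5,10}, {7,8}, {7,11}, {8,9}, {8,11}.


b_1 = E - V + (number of components).
E = 22, V = 12, components = 1.
b_1 = 22 - 12 + 1 = 11

11


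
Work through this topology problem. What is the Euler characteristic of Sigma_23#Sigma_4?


chi(Sigma_23) = 2 - 2*23 = -44
chi(Sigma_4) = 2 - 2*4 = -6
For surfaces: chi(A#B) = chi(A) + chi(B) - 2.
chi = -44 + -6 - 2 = -52

-52


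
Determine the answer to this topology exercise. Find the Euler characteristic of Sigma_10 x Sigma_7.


chi(Sigma_10) = 2 - 2*10 = -18
chi(Sigma_7) = 2 - 2*7 = -12
chi(product) = (-18) * (-12) = 216

216


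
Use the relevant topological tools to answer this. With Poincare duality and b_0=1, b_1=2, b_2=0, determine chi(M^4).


By Poincare duality b_k = b_{4-k}, so full Betti numbers: b_0=1, b_1=2, b_2=0, b_3=2, b_4=1.
chi = sum (-1)^k b_k = -2

-2


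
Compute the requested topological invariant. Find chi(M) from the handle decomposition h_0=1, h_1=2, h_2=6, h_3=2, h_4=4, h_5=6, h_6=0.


Handles of index k contribute (-1)^k to chi (same as CW cells).
chi = (1) + (-2) + (6) + (-2) + (4) + (-6) + (0) = 1

1


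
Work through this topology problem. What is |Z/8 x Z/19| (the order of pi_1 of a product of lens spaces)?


pi_1(X x Y) = pi_1(X) x pi_1(Y).
pi_1(L(8,1)) = Z/8, pi_1(L(19,1)) = Z/19.
|Z/8 x Z/19| = 8 * 19 = 152

152


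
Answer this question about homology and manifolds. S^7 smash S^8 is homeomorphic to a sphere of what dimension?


S^m ^ S^n = S^{m+n}.
k = 7 + 8 = 15

15


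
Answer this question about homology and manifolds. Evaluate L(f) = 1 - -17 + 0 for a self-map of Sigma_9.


L(f) = tr(f_0*) - tr(f_1*) + tr(f_2*).
= 1 - (-17) + (0)
= 18

18


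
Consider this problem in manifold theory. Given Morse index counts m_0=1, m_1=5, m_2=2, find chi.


Morse theory: chi(M) = sum_k (-1)^k m_k where m_k = #(index-k critical points).
= (1) + (-5) + (2) = -2

-2


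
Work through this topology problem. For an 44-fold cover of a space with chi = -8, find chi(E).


For a finite covering: chi(E) = (number of sheets) * chi(B).
chi(E) = 44 * (-8) = -352

-352


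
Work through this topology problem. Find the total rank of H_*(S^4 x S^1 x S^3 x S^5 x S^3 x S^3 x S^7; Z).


Total Betti number is multiplicative under products.
Each S^d (d>=1) has total Betti number 2.
There are 7 sphere factors.
Total = 2^7 = 128

128


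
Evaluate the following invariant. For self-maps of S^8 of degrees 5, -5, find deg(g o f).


Degree is multiplicative under composition: deg(g o f) = deg(g) * deg(f).
= -5 * 5 = -25

-25


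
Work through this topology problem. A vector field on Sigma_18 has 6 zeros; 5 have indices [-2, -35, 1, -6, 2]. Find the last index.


Poincare-Hopf: sum of indices = chi(M).
chi(Sigma_18) = 2 - 2*18 = -34.
Sum of known indices = -40.
x = chi - (sum known) = -34 - (-40) = 6

6


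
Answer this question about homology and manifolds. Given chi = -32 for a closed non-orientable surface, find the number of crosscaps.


chi = 2 - k for closed non-orientable surfaces with k crosscaps.
-32 = 2 - k
k = 2 - (-32) = 34

34


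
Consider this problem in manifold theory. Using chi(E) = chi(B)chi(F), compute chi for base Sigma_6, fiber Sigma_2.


For a fiber bundle F -> E -> B (with CW structure): chi(E) = chi(B) * chi(F).
chi(Sigma_6) = -10, chi(Sigma_2) = -2.
chi(E) = (-10) * (-2) = 20

20


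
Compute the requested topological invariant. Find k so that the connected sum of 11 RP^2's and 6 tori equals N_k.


Since a >= 1, the sum is non-orientable; each T^2 can be replaced by RP^2 # RP^2 (since T^2#RP^2 = 3RP^2).
Total crosscaps k = 11 + 2*6 = 23.
Check via chi: chi = 11*1 + 6*0 - (11+6-1)*2 = -21 = 2 - k = -21. Consistent.

23


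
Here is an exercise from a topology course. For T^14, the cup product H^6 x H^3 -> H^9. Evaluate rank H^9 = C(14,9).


Cup product: H^p x H^q -> H^{p+q}; here p+q = 6+3 = 9.
rank H^k(T^n) = C(n,k).
C(14,9) = 2002

2002


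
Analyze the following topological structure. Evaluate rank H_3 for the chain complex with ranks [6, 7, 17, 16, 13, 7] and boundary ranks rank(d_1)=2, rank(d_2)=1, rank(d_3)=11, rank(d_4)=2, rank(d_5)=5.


rank H_k = rank(ker d_k) - rank(im d_{k+1}).
rank(ker d_3) = rank(C_3) - rank(d_3) = 16 - 11 = 5.
rank(im d_{3+1}) = 2.
rank H_3 = 5 - 2 = 3

3


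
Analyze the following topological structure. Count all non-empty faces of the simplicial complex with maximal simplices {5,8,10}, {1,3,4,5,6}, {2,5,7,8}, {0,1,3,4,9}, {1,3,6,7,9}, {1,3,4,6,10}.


Each maximal simplex on m vertices has 2^m - 1 nonempty faces.
Take the union (dedupe shared faces).
Total distinct faces = 107

107


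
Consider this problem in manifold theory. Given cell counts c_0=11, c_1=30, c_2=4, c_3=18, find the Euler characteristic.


chi = sum_k (-1)^k c_k.
= (-1)^0*11 + (-1)^1*30 + (-1)^2*4 + (-1)^3*18
= (11) + (-30) + (4) + (-18)
= -33

-33


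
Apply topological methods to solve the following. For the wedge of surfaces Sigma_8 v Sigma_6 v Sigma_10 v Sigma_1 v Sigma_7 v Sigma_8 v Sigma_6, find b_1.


For a wedge X v Y: reduced H_k(X v Y) = H_k(X) + H_k(Y).
Each Sigma_g contributes b_1 = 2g.
b_1 = 16 + 12 + 20 + 2 + 14 + 16 + 12 = 92

92


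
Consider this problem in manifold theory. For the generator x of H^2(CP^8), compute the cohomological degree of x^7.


|x| = 2 in H^*(CP^n).
|x^7| = 7 * |x| = 7 * 2 = 14

14


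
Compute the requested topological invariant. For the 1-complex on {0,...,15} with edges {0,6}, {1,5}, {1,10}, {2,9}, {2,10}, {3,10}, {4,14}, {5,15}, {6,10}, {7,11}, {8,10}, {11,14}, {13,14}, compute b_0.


Run DFS/union-find over 16 vertices.
V = 16, E = 13.
Number of components = 3

3


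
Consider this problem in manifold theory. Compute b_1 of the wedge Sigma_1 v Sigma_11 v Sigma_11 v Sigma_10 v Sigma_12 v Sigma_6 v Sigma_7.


For a wedge X v Y: reduced H_k(X v Y) = H_k(X) + H_k(Y).
Each Sigma_g contributes b_1 = 2g.
b_1 = 2 + 22 + 22 + 20 + 24 + 12 + 14 = 116

116


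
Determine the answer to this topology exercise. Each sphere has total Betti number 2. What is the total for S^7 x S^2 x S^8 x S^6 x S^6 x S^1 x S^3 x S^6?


Total Betti number is multiplicative under products.
Each S^d (d>=1) has total Betti number 2.
There are 8 sphere factors.
Total = 2^8 = 256

256


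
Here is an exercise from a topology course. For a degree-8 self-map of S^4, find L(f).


On S^4: L(f) = tr(f_0*) + (-1)^4 tr(f_4*) = 1 + (-1)^4 * deg(f).
L(f) = 1 + (-1)^4 * 8 = 1 + 8 = 9

9


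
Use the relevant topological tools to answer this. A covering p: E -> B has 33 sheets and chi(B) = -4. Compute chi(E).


For a finite covering: chi(E) = (number of sheets) * chi(B).
chi(E) = 33 * (-4) = -132

-132


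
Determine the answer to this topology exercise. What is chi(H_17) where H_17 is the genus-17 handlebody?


A genus-g handlebody deformation retracts to a wedge of g circles.
chi(vee_g S^1) = 1 - g.
chi(H_17) = 1 - 17 = -16

-16


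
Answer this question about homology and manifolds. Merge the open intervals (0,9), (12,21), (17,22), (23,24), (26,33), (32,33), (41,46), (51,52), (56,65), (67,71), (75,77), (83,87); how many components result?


Sort and merge overlapping open intervals.
Merged: (0,9), (12,22), (23,24), (26,33), (41,46), (51,52), (56,65), (67,71), (75,77), (83,87).
Number of components = 10

10


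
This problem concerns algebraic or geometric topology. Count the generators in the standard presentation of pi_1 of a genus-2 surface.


Standard presentation: pi_1(Sigma_g) = <a_1,b_1,...,a_g,b_g | [a_1,b_1]...[a_g,b_g] = 1>.
Number of generators = 2g = 2*2 = 4

4


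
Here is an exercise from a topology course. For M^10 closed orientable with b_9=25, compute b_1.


Poincare duality for closed orientable n-manifolds: b_k = b_{n-k}.
Here n = 10, so b_1 = b_9 = 25

25


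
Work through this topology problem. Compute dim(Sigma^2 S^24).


Each suspension raises dimension by 1: Sigma S^n = S^{n+1}.
Sigma^2 S^24 = S^{24+2} = S^26

26


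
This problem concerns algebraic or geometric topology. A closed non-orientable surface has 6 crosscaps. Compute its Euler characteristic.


For a non-orientable closed surface with k crosscaps: chi = 2 - k.
Here k = 6.
chi = 2 - 6 = -4

-4


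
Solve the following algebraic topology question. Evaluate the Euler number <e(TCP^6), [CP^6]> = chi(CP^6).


For any closed oriented manifold, <e(TM),[M]> = chi(M).
chi(CP^6) = 6+1 = 7

7


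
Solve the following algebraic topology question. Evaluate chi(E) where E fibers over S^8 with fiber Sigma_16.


chi(S^8) = 2 (n even), chi(Sigma_16) = 2 - 2*16 = -30.
chi(E) = 2 * (-30) = -60

-60


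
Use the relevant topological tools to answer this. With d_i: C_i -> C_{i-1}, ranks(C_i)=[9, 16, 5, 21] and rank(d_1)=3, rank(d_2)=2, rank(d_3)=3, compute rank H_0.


rank H_k = rank(ker d_k) - rank(im d_{k+1}).
rank(ker d_0) = rank(C_0) - rank(d_0) = 9 - 0 = 9.
rank(im d_{0+1}) = 3.
rank H_0 = 9 - 3 = 6

6


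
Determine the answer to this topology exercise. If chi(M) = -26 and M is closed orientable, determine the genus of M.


chi = 2 - 2g for closed orientable surfaces.
-26 = 2 - 2g
2g = 2 - (-26) = 28
g = 14

14


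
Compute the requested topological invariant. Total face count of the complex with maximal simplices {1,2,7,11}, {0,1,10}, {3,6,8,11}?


Each maximal simplex on m vertices has 2^m - 1 nonempty faces.
Take the union (dedupe shared faces).
Total distinct faces = 35

35


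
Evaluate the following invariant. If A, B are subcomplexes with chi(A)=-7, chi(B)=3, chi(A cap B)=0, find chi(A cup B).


chi(A cup B) = chi(A) + chi(B) - chi(A cap B)
= -7 + (3) - (0)
= -4

-4


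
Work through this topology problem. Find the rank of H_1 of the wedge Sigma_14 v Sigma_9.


For a wedge: H_1(A v B) = H_1(A) + H_1(B).
b_1(Sigma_14) = 28, b_1(Sigma_9) = 18.
b_1 = 28 + 18 = 46

46


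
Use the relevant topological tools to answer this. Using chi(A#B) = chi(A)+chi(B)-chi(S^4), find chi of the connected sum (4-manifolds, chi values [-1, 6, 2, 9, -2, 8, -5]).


For n-manifolds: chi(A#B) = chi(A) + chi(B) - chi(S^4).
chi(S^4) = 1 + (-1)^4 = 2.
chi(#) = (sum chi_i) - (7-1)*chi(S^4) = 17 - 6*2 = 5

5


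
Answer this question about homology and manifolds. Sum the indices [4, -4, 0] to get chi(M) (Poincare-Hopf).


Poincare-Hopf: chi(M) = sum of indices of zeros.
chi = (4) + (-4) + (0) = 0

0


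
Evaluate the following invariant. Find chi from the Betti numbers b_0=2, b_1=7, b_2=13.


chi = sum_k (-1)^k b_k.
= (2) + (-7) + (13)
= 8

8


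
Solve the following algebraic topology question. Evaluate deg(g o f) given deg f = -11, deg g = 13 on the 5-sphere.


Degree is multiplicative under composition: deg(g o f) = deg(g) * deg(f).
= 13 * -11 = -143

-143


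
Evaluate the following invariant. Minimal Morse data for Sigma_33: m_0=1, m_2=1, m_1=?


A perfect Morse function has m_k = b_k.
For Sigma_33: b_0=1, b_1=2g=66, b_2=1.
Saddles m_1 = 2g = 66

66


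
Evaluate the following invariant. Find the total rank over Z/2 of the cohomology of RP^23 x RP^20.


dim H^*(RP^n; Z/2) = n+1 (one Z/2 in each degree 0..n).
Total Betti number is multiplicative.
Total = (23+1) * (20+1) = 24 * 21 = 504

504


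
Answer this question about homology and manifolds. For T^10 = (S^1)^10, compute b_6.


By the Kunneth formula, b_k(T^n) = C(n,k).
b_6(T^10) = C(10,6).
C(10,6) = 10!/(6!*4!) = 210

210


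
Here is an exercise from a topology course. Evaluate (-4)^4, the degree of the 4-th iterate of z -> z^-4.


deg(f) = -4. Degree is multiplicative: deg(f^4) = (deg f)^4.
deg(f^4) = (-4)^4 = 256

256


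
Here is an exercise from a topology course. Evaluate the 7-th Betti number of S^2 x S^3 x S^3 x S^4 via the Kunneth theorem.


Each S^d has Poincare polynomial 1 + t^d.
The product S^2 x S^3 x S^3 x S^4 has Poincare polynomial prod(1+t^d_i).
Expanding: b_0=1, b_2=1, b_3=2, b_4=1, b_5=2, b_6=2, b_7=2, b_8=1, b_9=2, b_10=1, b_12=1.
b_7 = 2

2


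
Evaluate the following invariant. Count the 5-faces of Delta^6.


Delta^6 has 6+1 vertices. A 5-face is a choice of 5+1 vertices.
f_5 = C(6+1, 5+1) = C(7,6) = 7

7


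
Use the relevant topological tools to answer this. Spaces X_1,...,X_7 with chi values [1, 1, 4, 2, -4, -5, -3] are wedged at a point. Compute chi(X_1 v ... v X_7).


chi(A v B) = chi(A) + chi(B) - 1 (one point identified).
For 7 spaces: chi = (sum chi_i) - (7 - 1).
sum = -4; chi = -4 - 6 = -10

-10


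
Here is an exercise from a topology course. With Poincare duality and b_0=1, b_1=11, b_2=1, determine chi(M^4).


By Poincare duality b_k = b_{4-k}, so full Betti numbers: b_0=1, b_1=11, b_2=1, b_3=11, b_4=1.
chi = sum (-1)^k b_k = -19

-19


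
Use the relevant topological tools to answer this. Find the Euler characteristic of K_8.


K_8: V = 8, E = C(8,2) = 28.
chi = V - E = 8 - 28 = -20

-20


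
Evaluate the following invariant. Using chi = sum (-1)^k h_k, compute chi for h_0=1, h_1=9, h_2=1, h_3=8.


Handles of index k contribute (-1)^k to chi (same as CW cells).
chi = (1) + (-9) + (1) + (-8) = -15

-15


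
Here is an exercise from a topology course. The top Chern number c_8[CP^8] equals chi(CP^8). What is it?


For any closed oriented manifold, <e(TM),[M]> = chi(M).
chi(CP^8) = 8+1 = 9

9


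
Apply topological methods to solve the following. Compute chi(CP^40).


CP^40 has one cell in each even dimension 0, 2, ..., 2*40 (40+1 cells total).
All cells are even-dimensional, so chi = number of cells.
chi = 40 + 1 = 41

41


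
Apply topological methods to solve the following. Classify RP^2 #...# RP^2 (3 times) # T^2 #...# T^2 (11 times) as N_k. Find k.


Since a >= 1, the sum is non-orientable; each T^2 can be replaced by RP^2 # RP^2 (since T^2#RP^2 = 3RP^2).
Total crosscaps k = 3 + 2*11 = 25.
Check via chi: chi = 3*1 + 11*0 - (3+11-1)*2 = -23 = 2 - k = -23. Consistent.

25


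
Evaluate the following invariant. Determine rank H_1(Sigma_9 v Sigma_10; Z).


For a wedge: H_1(A v B) = H_1(A) + H_1(B).
b_1(Sigma_9) = 18, b_1(Sigma_10) = 20.
b_1 = 18 + 20 = 38

38


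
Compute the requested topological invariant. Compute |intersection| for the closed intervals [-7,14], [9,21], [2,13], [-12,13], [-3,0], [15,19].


Intersection = [max(a_i), min(b_i)] = [15, 0].
Since 15 > 0, the intersection is empty.
Length = 0

0


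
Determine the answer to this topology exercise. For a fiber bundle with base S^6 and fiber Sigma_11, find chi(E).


chi(S^6) = 2 (n even), chi(Sigma_11) = 2 - 2*11 = -20.
chi(E) = 2 * (-20) = -40

-40


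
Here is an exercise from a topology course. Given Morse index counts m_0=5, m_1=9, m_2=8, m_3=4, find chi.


Morse theory: chi(M) = sum_k (-1)^k m_k where m_k = #(index-k critical points).
= (5) + (-9) + (8) + (-4) = 0

0


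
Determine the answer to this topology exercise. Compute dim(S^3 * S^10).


Join of spheres: S^m * S^n = S^{m+n+1}.
dim = 3 + 10 + 1 = 14

14


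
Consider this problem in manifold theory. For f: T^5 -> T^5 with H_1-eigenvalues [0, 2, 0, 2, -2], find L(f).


For a torus self-map: L(f) = det(I - A) where A acts on H_1.
L(f) = (1-0) * (1-2) * (1-0) * (1-2) * (1--2) = 1 * -1 * 1 * -1 * 3 = 3

3


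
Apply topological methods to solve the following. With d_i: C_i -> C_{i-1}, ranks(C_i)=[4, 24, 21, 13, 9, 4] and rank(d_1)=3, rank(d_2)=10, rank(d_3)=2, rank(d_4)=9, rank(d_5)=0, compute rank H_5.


rank H_k = rank(ker d_k) - rank(im d_{k+1}).
rank(ker d_5) = rank(C_5) - rank(d_5) = 4 - 0 = 4.
rank(im d_{5+1}) = 0.
rank H_5 = 4 - 0 = 4

4


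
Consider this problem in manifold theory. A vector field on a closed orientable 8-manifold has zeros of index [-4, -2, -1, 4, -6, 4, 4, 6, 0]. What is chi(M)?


Poincare-Hopf: chi(M) = sum of indices of zeros.
chi = (-4) + (-2) + (-1) + (4) + (-6) + (4) + (4) + (6) + (0) = 5

5


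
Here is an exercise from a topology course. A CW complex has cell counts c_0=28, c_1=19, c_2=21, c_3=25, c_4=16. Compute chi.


chi = sum_k (-1)^k c_k.
= (-1)^0*28 + (-1)^1*19 + (-1)^2*21 + (-1)^3*25 + (-1)^4*16
= (28) + (-19) + (21) + (-25) + (16)
= 21

21


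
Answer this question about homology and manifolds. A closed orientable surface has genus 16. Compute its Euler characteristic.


For a closed orientable surface of genus g: chi = 2 - 2g.
Here g = 16.
chi = 2 - 2*16 = 2 - 32 = -30

-30


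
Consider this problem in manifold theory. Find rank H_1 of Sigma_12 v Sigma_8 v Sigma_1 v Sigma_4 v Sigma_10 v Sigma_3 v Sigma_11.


For a wedge X v Y: reduced H_k(X v Y) = H_k(X) + H_k(Y).
Each Sigma_g contributes b_1 = 2g.
b_1 = 24 + 16 + 2 + 8 + 20 + 6 + 22 = 98

98


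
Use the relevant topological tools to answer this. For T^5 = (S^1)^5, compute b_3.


By the Kunneth formula, b_k(T^n) = C(n,k).
b_3(T^5) = C(5,3).
C(5,3) = 5!/(3!*2!) = 10

10


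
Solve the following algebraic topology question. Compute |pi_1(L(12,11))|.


pi_1(L(p,q)) = Z/pZ for any q coprime to p.
|pi_1(L(12,11))| = 12

12


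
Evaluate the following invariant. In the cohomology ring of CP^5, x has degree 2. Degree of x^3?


|x| = 2 in H^*(CP^n).
|x^3| = 3 * |x| = 3 * 2 = 6

6


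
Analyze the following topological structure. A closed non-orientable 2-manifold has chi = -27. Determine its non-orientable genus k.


chi = 2 - k for closed non-orientable surfaces with k crosscaps.
-27 = 2 - k
k = 2 - (-27) = 29

29


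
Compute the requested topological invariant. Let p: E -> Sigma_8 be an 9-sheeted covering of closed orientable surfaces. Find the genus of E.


For an n-sheeted cover: chi(E) = n * chi(B).
chi(Sigma_8) = 2 - 2*8 = -14.
chi(E) = 9 * (-14) = -126.
genus(E) = (2 - chi(E))/2 = (2 - (-126))/2 = 128/2 = 64

64


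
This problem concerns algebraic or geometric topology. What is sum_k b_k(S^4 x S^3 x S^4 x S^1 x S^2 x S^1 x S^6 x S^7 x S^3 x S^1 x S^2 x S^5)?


Total Betti number is multiplicative under products.
Each S^d (d>=1) has total Betti number 2.
There are 12 sphere factors.
Total = 2^12 = 4096

4096


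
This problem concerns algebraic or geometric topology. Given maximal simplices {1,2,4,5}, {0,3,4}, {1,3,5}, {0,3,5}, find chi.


Enumerate all faces; f-vector: f_0=6, f_1=12, f_2=7, f_3=1.
chi = sum (-1)^k f_k = 0

0


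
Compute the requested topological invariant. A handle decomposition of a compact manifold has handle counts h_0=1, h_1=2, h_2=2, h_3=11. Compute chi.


Handles of index k contribute (-1)^k to chi (same as CW cells).
chi = (1) + (-2) + (2) + (-11) = -10

-10


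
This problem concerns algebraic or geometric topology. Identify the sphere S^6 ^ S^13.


S^m ^ S^n = S^{m+n}.
k = 6 + 13 = 19

19


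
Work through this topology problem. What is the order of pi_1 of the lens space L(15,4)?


pi_1(L(p,q)) = Z/pZ for any q coprime to p.
|pi_1(L(15,4))| = 15

15


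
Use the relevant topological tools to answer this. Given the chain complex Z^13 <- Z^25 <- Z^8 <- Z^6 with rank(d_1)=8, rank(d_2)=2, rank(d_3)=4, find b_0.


rank H_k = rank(ker d_k) - rank(im d_{k+1}).
rank(ker d_0) = rank(C_0) - rank(d_0) = 13 - 0 = 13.
rank(im d_{0+1}) = 8.
rank H_0 = 13 - 8 = 5

5


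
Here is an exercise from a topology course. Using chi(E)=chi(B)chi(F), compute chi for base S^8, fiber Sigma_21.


chi(S^8) = 2 (n even), chi(Sigma_21) = 2 - 2*21 = -40.
chi(E) = 2 * (-40) = -80

-80


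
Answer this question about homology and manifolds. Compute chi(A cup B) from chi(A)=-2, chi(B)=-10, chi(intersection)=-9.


chi(A cup B) = chi(A) + chi(B) - chi(A cap B)
= -2 + (-10) - (-9)
= -3

-3


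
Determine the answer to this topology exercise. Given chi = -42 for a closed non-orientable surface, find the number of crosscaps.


chi = 2 - k for closed non-orientable surfaces with k crosscaps.
-42 = 2 - k
k = 2 - (-42) = 44

44


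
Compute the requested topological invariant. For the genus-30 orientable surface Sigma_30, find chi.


For a closed orientable surface of genus g: chi = 2 - 2g.
Here g = 30.
chi = 2 - 2*30 = 2 - 60 = -58

-58


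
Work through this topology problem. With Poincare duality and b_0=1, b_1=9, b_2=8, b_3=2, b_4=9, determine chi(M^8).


By Poincare duality b_k = b_{8-k}, so full Betti numbers: b_0=1, b_1=9, b_2=8, b_3=2, b_4=9, b_5=2, b_6=8, b_7=9, b_8=1.
chi = sum (-1)^k b_k = 5

5


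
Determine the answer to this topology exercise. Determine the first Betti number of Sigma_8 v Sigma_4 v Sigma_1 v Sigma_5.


For a wedge X v Y: reduced H_k(X v Y) = H_k(X) + H_k(Y).
Each Sigma_g contributes b_1 = 2g.
b_1 = 16 + 8 + 2 + 10 = 36

36


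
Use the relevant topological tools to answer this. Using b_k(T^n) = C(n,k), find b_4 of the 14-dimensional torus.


By the Kunneth formula, b_k(T^n) = C(n,k).
b_4(T^14) = C(14,4).
C(14,4) = 14!/(4!*10!) = 1001

1001


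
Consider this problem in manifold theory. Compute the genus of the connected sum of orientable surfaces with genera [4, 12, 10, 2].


Genus is additive under connected sum of orientable surfaces.
g = 4 + 12 + 10 + 2 = 28

28


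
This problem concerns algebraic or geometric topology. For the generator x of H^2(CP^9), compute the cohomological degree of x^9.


|x| = 2 in H^*(CP^n).
|x^9| = 9 * |x| = 9 * 2 = 18

18


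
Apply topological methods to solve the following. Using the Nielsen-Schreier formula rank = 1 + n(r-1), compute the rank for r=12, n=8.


Nielsen-Schreier: an index-n subgroup of F_r is free of rank 1 + n(r-1).
Equivalently: chi(cover) = n*chi(base); chi(vee_r S^1) = 1 - 12 = -11.
chi(E) = 8*(-11) = -88; rank = 1 - chi(E) = 1 - (-88) = 89.
rank = 1 + 8*(12-1) = 1 + 88 = 89

89


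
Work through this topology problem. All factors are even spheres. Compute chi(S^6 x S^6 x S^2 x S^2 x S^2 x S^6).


chi is multiplicative: chi(X x Y) = chi(X) chi(Y).
Each even-dim sphere has chi = 2. There are 6 factors.
chi = 2^6 = 64

64


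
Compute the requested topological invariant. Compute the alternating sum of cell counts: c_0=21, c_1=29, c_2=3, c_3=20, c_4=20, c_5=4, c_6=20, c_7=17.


chi = sum_k (-1)^k c_k.
= (-1)^0*21 + (-1)^1*29 + (-1)^2*3 + (-1)^3*20 + (-1)^4*20 + (-1)^5*4 + (-1)^6*20 + (-1)^7*17
= (21) + (-29) + (3) + (-20) + (20) + (-4) + (20) + (-17)
= -6

-6


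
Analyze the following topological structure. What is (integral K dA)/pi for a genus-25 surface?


Gauss-Bonnet: integral K dA = 2*pi*chi(M).
chi(Sigma_25) = 2 - 2*25 = -48.
(integral K dA)/pi = 2*chi = 2*(-48) = -96

-96


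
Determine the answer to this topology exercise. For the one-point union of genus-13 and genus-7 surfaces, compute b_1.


For a wedge: H_1(A v B) = H_1(A) + H_1(B).
b_1(Sigma_13) = 26, b_1(Sigma_7) = 14.
b_1 = 26 + 14 = 40

40


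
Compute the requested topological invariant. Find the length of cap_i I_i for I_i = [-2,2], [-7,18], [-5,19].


Intersection = [max(a_i), min(b_i)] = [-2, 2].
Length = 2 - -2 = 4

4


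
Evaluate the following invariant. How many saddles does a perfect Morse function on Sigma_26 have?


A perfect Morse function has m_k = b_k.
For Sigma_26: b_0=1, b_1=2g=52, b_2=1.
Saddles m_1 = 2g = 52

52


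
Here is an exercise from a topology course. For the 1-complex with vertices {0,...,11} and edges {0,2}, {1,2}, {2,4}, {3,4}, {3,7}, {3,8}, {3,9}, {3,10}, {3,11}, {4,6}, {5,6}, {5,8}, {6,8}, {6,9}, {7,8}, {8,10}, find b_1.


b_1 = E - V + (number of components).
E = 16, V = 12, components = 1.
b_1 = 16 - 12 + 1 = 5

5


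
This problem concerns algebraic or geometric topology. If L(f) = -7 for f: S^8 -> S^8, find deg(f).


L(f) = 1 + (-1)^8 deg(f) on S^8.
-7 = 1 + (-1)^8 * deg(f)
(-1)^8 * deg(f) = -8
deg(f) = -8

-8


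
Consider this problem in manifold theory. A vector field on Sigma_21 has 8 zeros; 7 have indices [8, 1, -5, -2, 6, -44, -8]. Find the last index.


Poincare-Hopf: sum of indices = chi(M).
chi(Sigma_21) = 2 - 2*21 = -40.
Sum of known indices = -44.
x = chi - (sum known) = -40 - (-44) = 4

4


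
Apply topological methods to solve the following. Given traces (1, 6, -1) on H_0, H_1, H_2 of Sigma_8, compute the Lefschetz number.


L(f) = tr(f_0*) - tr(f_1*) + tr(f_2*).
= 1 - (6) + (-1)
= -6

-6


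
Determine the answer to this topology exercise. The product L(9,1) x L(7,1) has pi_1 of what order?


pi_1(X x Y) = pi_1(X) x pi_1(Y).
pi_1(L(9,1)) = Z/9, pi_1(L(7,1)) = Z/7.
|Z/9 x Z/7| = 9 * 7 = 63

63


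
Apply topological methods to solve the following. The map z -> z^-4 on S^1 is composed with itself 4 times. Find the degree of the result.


deg(f) = -4. Degree is multiplicative: deg(f^4) = (deg f)^4.
deg(f^4) = (-4)^4 = 256

256


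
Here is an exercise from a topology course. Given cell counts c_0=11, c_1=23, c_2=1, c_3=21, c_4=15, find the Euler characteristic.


chi = sum_k (-1)^k c_k.
= (-1)^0*11 + (-1)^1*23 + (-1)^2*1 + (-1)^3*21 + (-1)^4*15
= (11) + (-23) + (1) + (-21) + (15)
= -17

-17


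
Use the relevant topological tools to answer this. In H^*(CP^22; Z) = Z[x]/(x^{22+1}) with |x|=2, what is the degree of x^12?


|x| = 2 in H^*(CP^n).
|x^12| = 12 * |x| = 12 * 2 = 24

24


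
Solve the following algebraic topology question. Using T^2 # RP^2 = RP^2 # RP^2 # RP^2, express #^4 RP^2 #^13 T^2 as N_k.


Since a >= 1, the sum is non-orientable; each T^2 can be replaced by RP^2 # RP^2 (since T^2#RP^2 = 3RP^2).
Total crosscaps k = 4 + 2*13 = 30.
Check via chi: chi = 4*1 + 13*0 - (4+13-1)*2 = -28 = 2 - k = -28. Consistent.

30


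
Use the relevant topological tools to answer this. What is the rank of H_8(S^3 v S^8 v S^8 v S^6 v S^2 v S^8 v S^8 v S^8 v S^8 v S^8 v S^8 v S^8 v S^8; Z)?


For a wedge of spheres, H_k (k>0) is free on one generator per sphere of dimension k.
Spheres of dimension 8: count = 10.
b_8 = 10

10


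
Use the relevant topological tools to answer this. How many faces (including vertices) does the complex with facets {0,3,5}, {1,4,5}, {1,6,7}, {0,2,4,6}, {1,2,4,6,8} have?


Each maximal simplex on m vertices has 2^m - 1 nonempty faces.
Take the union (dedupe shared faces).
Total distinct faces = 52

52


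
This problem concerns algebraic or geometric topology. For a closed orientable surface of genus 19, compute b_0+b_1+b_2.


For Sigma_19: b_0 = 1, b_1 = 2g = 38, b_2 = 1.
Total = 1 + 38 + 1 = 40

40


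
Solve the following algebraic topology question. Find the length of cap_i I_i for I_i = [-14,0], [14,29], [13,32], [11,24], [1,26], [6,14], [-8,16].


Intersection = [max(a_i), min(b_i)] = [14, 0].
Since 14 > 0, the intersection is empty.
Length = 0

0


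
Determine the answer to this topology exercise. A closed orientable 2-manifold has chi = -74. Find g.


chi = 2 - 2g for closed orientable surfaces.
-74 = 2 - 2g
2g = 2 - (-74) = 76
g = 38

38


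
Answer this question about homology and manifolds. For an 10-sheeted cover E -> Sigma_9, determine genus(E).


For an n-sheeted cover: chi(E) = n * chi(B).
chi(Sigma_9) = 2 - 2*9 = -16.
chi(E) = 10 * (-16) = -160.
genus(E) = (2 - chi(E))/2 = (2 - (-160))/2 = 162/2 = 81

81


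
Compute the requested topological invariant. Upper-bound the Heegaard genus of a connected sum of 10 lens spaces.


Heegaard genus satisfies g(A#B) <= g(A) + g(B).
Each lens space has g = 1.
Upper bound: 10 * 1 = 10

10


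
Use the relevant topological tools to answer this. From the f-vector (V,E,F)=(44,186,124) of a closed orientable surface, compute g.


chi = V - E + F = 44 - 186 + 124 = -18
For orientable closed surface: chi = 2 - 2g, so g = (2 - chi)/2.
g = (2 - (-18)) / 2 = 20 / 2 = 10

10


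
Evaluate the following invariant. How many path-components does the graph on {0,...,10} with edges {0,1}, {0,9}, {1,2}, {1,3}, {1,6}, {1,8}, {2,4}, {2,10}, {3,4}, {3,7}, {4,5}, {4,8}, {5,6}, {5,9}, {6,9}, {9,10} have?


Run DFS/union-find over 11 vertices.
V = 11, E = 16.
Number of components = 1

1
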